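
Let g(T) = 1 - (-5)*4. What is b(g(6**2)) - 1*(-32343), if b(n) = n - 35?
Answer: 32329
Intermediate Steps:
g(T) = 21 (g(T) = 1 - 1*(-20) = 1 + 20 = 21)
b(n) = -35 + n
b(g(6**2)) - 1*(-32343) = (-35 + 21) - 1*(-32343) = -14 + 32343 = 32329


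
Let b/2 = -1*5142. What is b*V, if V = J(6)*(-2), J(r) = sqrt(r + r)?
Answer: 41136*sqrt(3) ≈ 71250.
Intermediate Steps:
J(r) = sqrt(2)*sqrt(r) (J(r) = sqrt(2*r) = sqrt(2)*sqrt(r))
b = -10284 (b = 2*(-1*5142) = 2*(-5142) = -10284)
V = -4*sqrt(3) (V = (sqrt(2)*sqrt(6))*(-2) = (2*sqrt(3))*(-2) = -4*sqrt(3) ≈ -6.9282)
b*V = -(-41136)*sqrt(3) = 41136*sqrt(3)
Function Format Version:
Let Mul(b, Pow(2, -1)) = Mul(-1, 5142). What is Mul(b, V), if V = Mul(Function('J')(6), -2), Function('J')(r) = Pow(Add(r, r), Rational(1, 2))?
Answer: Mul(41136, Pow(3, Rational(1, 2))) ≈ 71250.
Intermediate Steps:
Function('J')(r) = Mul(Pow(2, Rational(1, 2)), Pow(r, Rational(1, 2))) (Function('J')(r) = Pow(Mul(2, r), Rational(1, 2)) = Mul(Pow(2, Rational(1, 2)), Pow(r, Rational(1, 2))))
b = -10284 (b = Mul(2, Mul(-1, 5142)) = Mul(2, -5142) = -10284)
V = Mul(-4, Pow(3, Rational(1, 2))) (V = Mul(Mul(Pow(2, Rational(1, 2)), Pow(6, Rational(1, 2))), -2) = Mul(Mul(2, Pow(3, Rational(1, 2))), -2) = Mul(-4, Pow(3, Rational(1, 2))) ≈ -6.9282)
Mul(b, V) = Mul(-10284, Mul(-4, Pow(3, Rational(1, 2)))) = Mul(41136, Pow(3, Rational(1, 2)))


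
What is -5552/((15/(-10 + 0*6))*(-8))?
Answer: -1388/3 ≈ -462.67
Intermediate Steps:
-5552/((15/(-10 + 0*6))*(-8)) = -5552/((15/(-10 + 0))*(-8)) = -5552/((15/(-10))*(-8)) = -5552/(-⅒*15*(-8)) = -5552/((-3/2*(-8))) = -5552/12 = -5552*1/12 = -1388/3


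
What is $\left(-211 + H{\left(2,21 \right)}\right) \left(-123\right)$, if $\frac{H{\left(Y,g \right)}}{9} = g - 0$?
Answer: $2706$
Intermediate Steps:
$H{\left(Y,g \right)} = 9 g$ ($H{\left(Y,g \right)} = 9 \left(g - 0\right) = 9 \left(g + 0\right) = 9 g$)
$\left(-211 + H{\left(2,21 \right)}\right) \left(-123\right) = \left(-211 + 9 \cdot 21\right) \left(-123\right) = \left(-211 + 189\right) \left(-123\right) = \left(-22\right) \left(-123\right) = 2706$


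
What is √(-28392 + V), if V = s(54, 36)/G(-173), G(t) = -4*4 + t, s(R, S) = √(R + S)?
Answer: √(-12520872 - 7*√10)/21 ≈ 168.5*I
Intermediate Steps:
G(t) = -16 + t
V = -√10/63 (V = √(54 + 36)/(-16 - 173) = √90/(-189) = (3*√10)*(-1/189) = -√10/63 ≈ -0.050195)
√(-28392 + V) = √(-28392 - √10/63)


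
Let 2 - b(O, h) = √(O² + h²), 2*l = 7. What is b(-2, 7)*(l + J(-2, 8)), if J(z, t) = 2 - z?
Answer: 15 - 15*√53/2 ≈ -39.601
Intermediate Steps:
l = 7/2 (l = (½)*7 = 7/2 ≈ 3.5000)
b(O, h) = 2 - √(O² + h²)
b(-2, 7)*(l + J(-2, 8)) = (2 - √((-2)² + 7²))*(7/2 + (2 - 1*(-2))) = (2 - √(4 + 49))*(7/2 + (2 + 2)) = (2 - √53)*(7/2 + 4) = (2 - √53)*(15/2) = 15 - 15*√53/2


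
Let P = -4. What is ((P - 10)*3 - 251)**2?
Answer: 85849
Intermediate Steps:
((P - 10)*3 - 251)**2 = ((-4 - 10)*3 - 251)**2 = (-14*3 - 251)**2 = (-42 - 251)**2 = (-293)**2 = 85849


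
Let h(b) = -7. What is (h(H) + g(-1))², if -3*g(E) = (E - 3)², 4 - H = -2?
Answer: 1369/9 ≈ 152.11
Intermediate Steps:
H = 6 (H = 4 - 1*(-2) = 4 + 2 = 6)
g(E) = -(-3 + E)²/3 (g(E) = -(E - 3)²/3 = -(-3 + E)²/3)
(h(H) + g(-1))² = (-7 - (-3 - 1)²/3)² = (-7 - ⅓*(-4)²)² = (-7 - ⅓*16)² = (-7 - 16/3)² = (-37/3)² = 1369/9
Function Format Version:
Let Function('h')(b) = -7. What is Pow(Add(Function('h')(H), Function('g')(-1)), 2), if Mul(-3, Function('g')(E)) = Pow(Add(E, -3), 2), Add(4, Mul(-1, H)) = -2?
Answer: Rational(1369, 9) ≈ 152.11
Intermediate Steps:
H = 6 (H = Add(4, Mul(-1, -2)) = Add(4, 2) = 6)
Function('g')(E) = Mul(Rational(-1, 3), Pow(Add(-3, E), 2)) (Function('g')(E) = Mul(Rational(-1, 3), Pow(Add(E, -3), 2)) = Mul(Rational(-1, 3), Pow(Add(-3, E), 2)))
Pow(Add(Function('h')(H), Function('g')(-1)), 2) = Pow(Add(-7, Mul(Rational(-1, 3), Pow(Add(-3, -1), 2))), 2) = Pow(Add(-7, Mul(Rational(-1, 3), Pow(-4, 2))), 2) = Pow(Add(-7, Mul(Rational(-1, 3), 16)), 2) = Pow(Add(-7, Rational(-16, 3)), 2) = Pow(Rational(-37, 3), 2) = Rational(1369, 9)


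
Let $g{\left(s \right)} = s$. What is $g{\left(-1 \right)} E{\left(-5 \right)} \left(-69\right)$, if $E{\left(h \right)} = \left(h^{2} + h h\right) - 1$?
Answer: $3381$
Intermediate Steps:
$E{\left(h \right)} = -1 + 2 h^{2}$ ($E{\left(h \right)} = \left(h^{2} + h^{2}\right) - 1 = 2 h^{2} - 1 = -1 + 2 h^{2}$)
$g{\left(-1 \right)} E{\left(-5 \right)} \left(-69\right) = - (-1 + 2 \left(-5\right)^{2}) \left(-69\right) = - (-1 + 2 \cdot 25) \left(-69\right) = - (-1 + 50) \left(-69\right) = \left(-1\right) 49 \left(-69\right) = \left(-49\right) \left(-69\right) = 3381$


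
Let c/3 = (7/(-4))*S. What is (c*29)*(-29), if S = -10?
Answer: -88305/2 ≈ -44153.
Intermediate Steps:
c = 105/2 (c = 3*((7/(-4))*(-10)) = 3*((7*(-¼))*(-10)) = 3*(-7/4*(-10)) = 3*(35/2) = 105/2 ≈ 52.500)
(c*29)*(-29) = ((105/2)*29)*(-29) = (3045/2)*(-29) = -88305/2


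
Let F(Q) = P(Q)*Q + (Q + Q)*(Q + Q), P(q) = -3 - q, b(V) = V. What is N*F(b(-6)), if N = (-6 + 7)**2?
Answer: 126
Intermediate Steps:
F(Q) = 4*Q**2 + Q*(-3 - Q) (F(Q) = (-3 - Q)*Q + (Q + Q)*(Q + Q) = Q*(-3 - Q) + (2*Q)*(2*Q) = Q*(-3 - Q) + 4*Q**2 = 4*Q**2 + Q*(-3 - Q))
N = 1 (N = 1**2 = 1)
N*F(b(-6)) = 1*(3*(-6)*(-1 - 6)) = 1*(3*(-6)*(-7)) = 1*126 = 126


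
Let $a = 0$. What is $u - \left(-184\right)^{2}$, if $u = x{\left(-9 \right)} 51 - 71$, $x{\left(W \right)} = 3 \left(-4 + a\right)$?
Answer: $-34539$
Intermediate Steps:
$x{\left(W \right)} = -12$ ($x{\left(W \right)} = 3 \left(-4 + 0\right) = 3 \left(-4\right) = -12$)
$u = -683$ ($u = \left(-12\right) 51 - 71 = -612 - 71 = -683$)
$u - \left(-184\right)^{2} = -683 - \left(-184\right)^{2} = -683 - 33856 = -34539$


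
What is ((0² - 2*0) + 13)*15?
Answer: 195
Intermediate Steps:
((0² - 2*0) + 13)*15 = ((0 + 0) + 13)*15 = (0 + 13)*15 = 13*15 = 195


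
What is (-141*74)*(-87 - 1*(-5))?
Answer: 855588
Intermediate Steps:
(-141*74)*(-87 - 1*(-5)) = -10434*(-87 + 5) = -10434*(-82) = 855588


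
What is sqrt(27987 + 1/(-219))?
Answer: 16*sqrt(5243298)/219 ≈ 167.29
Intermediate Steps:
sqrt(27987 + 1/(-219)) = sqrt(27987 - 1/219) = sqrt(6129152/219) = 16*sqrt(5243298)/219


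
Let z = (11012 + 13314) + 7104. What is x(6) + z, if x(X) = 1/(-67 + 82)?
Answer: 471451/15 ≈ 31430.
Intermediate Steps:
x(X) = 1/15
z = 31430 (z = 24326 + 7104 = 31430)
x(6) + z = 1/15 + 31430 = 471451/15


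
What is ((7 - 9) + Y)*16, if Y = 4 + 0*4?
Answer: 32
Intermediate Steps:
Y = 4 (Y = 4 + 0 = 4)
((7 - 9) + Y)*16 = ((7 - 9) + 4)*16 = (-2 + 4)*16 = 2*16 = 32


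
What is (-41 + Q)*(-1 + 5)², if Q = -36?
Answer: -1232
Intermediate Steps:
(-41 + Q)*(-1 + 5)² = (-41 - 36)*(-1 + 5)² = -77*4² = -77*16 = -1232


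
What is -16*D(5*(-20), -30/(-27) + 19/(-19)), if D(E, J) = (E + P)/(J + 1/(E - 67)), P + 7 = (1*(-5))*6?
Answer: 1647288/79 ≈ 20852.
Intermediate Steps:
P = -37 (P = -7 + (1*(-5))*6 = -7 - 5*6 = -7 - 30 = -37)
D(E, J) = (-37 + E)/(J + 1/(-67 + E)) (D(E, J) = (E - 37)/(J + 1/(E - 67)) = (-37 + E)/(J + 1/(-67 + E)))
-16*D(5*(-20), -30/(-27) + 19/(-19)) = -16*(2479 + (5*(-20))**2 - 520*(-20))/(1 - 67*(-30/(-27) + 19/(-19)) + (5*(-20))*(-30/(-27) + 19/(-19))) = -16*(2479 + (-100)**2 - 104*(-100))/(1 - 67*(-30*(-1/27) + 19*(-1/19)) - 100*(-30*(-1/27) + 19*(-1/19))) = -16*(2479 + 10000 + 10400)/(1 - 67*(10/9 - 1) - 100*(10/9 - 1)) = -16*22879/(1 - 67*1/9 - 100*1/9) = -16*22879/(1 - 67/9 - 100/9) = -16*22879/(-158/9) = -(-72)*22879/79 = -16*(-205911/158) = 1647288/79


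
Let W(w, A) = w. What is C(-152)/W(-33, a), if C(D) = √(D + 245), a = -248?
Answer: -√93/33 ≈ -0.29223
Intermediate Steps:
C(D) = √(245 + D)
C(-152)/W(-33, a) = √(245 - 152)/(-33) = √93*(-1/33) = -√93/33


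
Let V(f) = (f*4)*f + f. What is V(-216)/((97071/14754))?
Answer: 916754544/32357 ≈ 28333.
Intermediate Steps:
V(f) = f + 4*f² (V(f) = (4*f)*f + f = 4*f² + f = f + 4*f²)
V(-216)/((97071/14754)) = (-216*(1 + 4*(-216)))/((97071/14754)) = (-216*(1 - 864))/((97071*(1/14754))) = (-216*(-863))/(32357/4918) = 186408*(4918/32357) = 916754544/32357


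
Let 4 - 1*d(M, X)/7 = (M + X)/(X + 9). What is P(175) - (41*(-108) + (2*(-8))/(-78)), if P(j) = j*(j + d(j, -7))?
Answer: -2454941/39 ≈ -62947.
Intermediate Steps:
d(M, X) = 28 - 7*(M + X)/(9 + X) (d(M, X) = 28 - 7*(M + X)/(X + 9) = 28 - 7*(M + X)/(9 + X))
P(j) = j*(105/2 - 5*j/2) (P(j) = j*(j + 7*(36 - j + 3*(-7))/(9 - 7)) = j*(j + 7*(36 - j - 21)/2) = j*(j + 7*(1/2)*(15 - j)) = j*(j + (105/2 - 7*j/2)) = j*(105/2 - 5*j/2))
P(175) - (41*(-108) + (2*(-8))/(-78)) = (5/2)*175*(21 - 1*175) - (41*(-108) + (2*(-8))/(-78)) = (5/2)*175*(21 - 175) - (-4428 - 16*(-1/78)) = (5/2)*175*(-154) - (-4428 + 8/39) = -67375 - 1*(-172684/39) = -67375 + 172684/39 = -2454941/39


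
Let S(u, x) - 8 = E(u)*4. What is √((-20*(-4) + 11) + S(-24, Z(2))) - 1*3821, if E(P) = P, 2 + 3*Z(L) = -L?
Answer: -3821 + √3 ≈ -3819.3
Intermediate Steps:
Z(L) = -⅔ - L/3 (Z(L) = -⅔ + (-L)/3 = -⅔ - L/3)
S(u, x) = 8 + 4*u (S(u, x) = 8 + u*4 = 8 + 4*u)
√((-20*(-4) + 11) + S(-24, Z(2))) - 1*3821 = √((-20*(-4) + 11) + (8 + 4*(-24))) - 1*3821 = √((80 + 11) + (8 - 96)) - 3821 = √(91 - 88) - 3821 = √3 - 3821 = -3821 + √3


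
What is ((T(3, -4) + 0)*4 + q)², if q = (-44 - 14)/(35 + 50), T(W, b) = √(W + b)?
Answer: -112236/7225 - 464*I/85 ≈ -15.534 - 5.4588*I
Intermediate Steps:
q = -58/85 ≈ -0.68235
((T(3, -4) + 0)*4 + q)² = ((√(3 - 4) + 0)*4 - 58/85)² = ((√(-1) + 0)*4 - 58/85)² = ((I + 0)*4 - 58/85)² = (I*4 - 58/85)² = (4*I - 58/85)² = (-58/85 + 4*I)²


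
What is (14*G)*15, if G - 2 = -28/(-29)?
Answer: 18060/29 ≈ 622.76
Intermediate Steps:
G = 86/29 (G = 2 - 28/(-29) = 2 - 28*(-1/29) = 2 + 28/29 = 86/29 ≈ 2.9655)
(14*G)*15 = (14*(86/29))*15 = (1204/29)*15 = 18060/29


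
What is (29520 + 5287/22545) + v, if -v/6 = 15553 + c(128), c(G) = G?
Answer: -1455635183/22545 ≈ -64566.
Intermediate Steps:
v = -94086 (v = -6*(15553 + 128) = -6*15681 = -94086)
(29520 + 5287/22545) + v = (29520 + 5287/22545) - 94086 = 665533687/22545 - 94086 = -1455635183/22545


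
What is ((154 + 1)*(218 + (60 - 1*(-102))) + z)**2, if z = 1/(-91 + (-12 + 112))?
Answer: 281007070201/81 ≈ 3.4692e+9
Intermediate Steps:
z = 1/9 (z = 1/(-91 + 100) = 1/9 ≈ 0.11111)
((154 + 1)*(218 + (60 - 1*(-102))) + z)**2 = ((154 + 1)*(218 + (60 - 1*(-102))) + 1/9)**2 = (155*(218 + (60 + 102)) + 1/9)**2 = (155*(218 + 162) + 1/9)**2 = (155*380 + 1/9)**2 = (58900 + 1/9)**2 = (530101/9)**2 = 281007070201/81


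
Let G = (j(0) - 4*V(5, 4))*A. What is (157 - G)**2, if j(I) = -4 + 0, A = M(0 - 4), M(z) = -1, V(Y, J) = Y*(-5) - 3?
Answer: 70225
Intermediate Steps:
V(Y, J) = -3 - 5*Y (V(Y, J) = -5*Y - 3 = -3 - 5*Y)
A = -1
j(I) = -4
G = -108 (G = (-4 - 4*(-3 - 5*5))*(-1) = (-4 - 4*(-3 - 25))*(-1) = (-4 - 4*(-28))*(-1) = (-4 + 112)*(-1) = 108*(-1) = -108)
(157 - G)**2 = (157 - 1*(-108))**2 = (157 + 108)**2 = 265**2 = 70225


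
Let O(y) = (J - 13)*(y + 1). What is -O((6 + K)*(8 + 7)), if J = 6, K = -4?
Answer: 217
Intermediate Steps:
O(y) = -7 - 7*y (O(y) = (6 - 13)*(y + 1) = -7*(1 + y) = -7 - 7*y)
-O((6 + K)*(8 + 7)) = -(-7 - 7*(6 - 4)*(8 + 7)) = -(-7 - 14*15) = -(-7 - 7*30) = -(-7 - 210) = -1*(-217) = 217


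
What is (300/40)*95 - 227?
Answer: 971/2 ≈ 485.50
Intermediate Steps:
(300/40)*95 - 227 = (300*(1/40))*95 - 227 = (15/2)*95 - 227 = 1425/2 - 227 = 971/2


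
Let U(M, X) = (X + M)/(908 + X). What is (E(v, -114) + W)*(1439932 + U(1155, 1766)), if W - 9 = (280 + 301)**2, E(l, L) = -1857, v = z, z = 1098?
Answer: 184660426647351/382 ≈ 4.8340e+11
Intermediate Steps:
v = 1098
W = 337570 (W = 9 + (280 + 301)**2 = 9 + 581**2 = 9 + 337561 = 337570)
U(M, X) = (M + X)/(908 + X)
(E(v, -114) + W)*(1439932 + U(1155, 1766)) = (-1857 + 337570)*(1439932 + (1155 + 1766)/(908 + 1766)) = 335713*(1439932 + 2921/2674) = 335713*(3850381089/2674) = 184660426647351/382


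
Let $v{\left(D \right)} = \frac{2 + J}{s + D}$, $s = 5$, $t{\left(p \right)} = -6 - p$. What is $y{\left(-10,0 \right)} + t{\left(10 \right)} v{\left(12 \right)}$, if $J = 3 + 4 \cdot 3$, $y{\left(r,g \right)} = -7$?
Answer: $-23$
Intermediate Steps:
$J = 15$ ($J = 3 + 12 = 15$)
$v{\left(D \right)} = \frac{17}{5 + D}$ ($v{\left(D \right)} = \frac{2 + 15}{5 + D} = \frac{17}{5 + D}$)
$y{\left(-10,0 \right)} + t{\left(10 \right)} v{\left(12 \right)} = -7 + \left(-6 - 10\right) \frac{17}{5 + 12} = -7 + \left(-6 - 10\right) \frac{17}{17} = -7 - 16 \cdot 17 \cdot \frac{1}{17} = -7 - 16 = -23$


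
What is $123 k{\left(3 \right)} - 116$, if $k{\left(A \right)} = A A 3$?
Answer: $3205$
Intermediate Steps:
$k{\left(A \right)} = 3 A^{2}$ ($k{\left(A \right)} = A^{2} \cdot 3 = 3 A^{2}$)
$123 k{\left(3 \right)} - 116 = 123 \cdot 3 \cdot 3^{2} - 116 = 123 \cdot 3 \cdot 9 - 116 = 123 \cdot 27 - 116 = 3321 - 116 = 3205$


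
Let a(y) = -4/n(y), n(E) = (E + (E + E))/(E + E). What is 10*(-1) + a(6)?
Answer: -38/3 ≈ -12.667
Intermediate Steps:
n(E) = 3/2 (n(E) = (E + 2*E)/((2*E)) = (3*E)*(1/(2*E)) = 3/2)
a(y) = -8/3 (a(y) = -4/3/2 = -4*⅔ = -8/3)
10*(-1) + a(6) = 10*(-1) - 8/3 = -10 - 8/3 = -38/3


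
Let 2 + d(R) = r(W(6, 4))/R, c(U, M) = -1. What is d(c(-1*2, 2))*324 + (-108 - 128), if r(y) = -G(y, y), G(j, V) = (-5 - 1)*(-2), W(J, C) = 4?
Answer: 3004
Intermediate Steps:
G(j, V) = 12 (G(j, V) = -6*(-2) = 12)
r(y) = -12 (r(y) = -1*12 = -12)
d(R) = -2 - 12/R
d(c(-1*2, 2))*324 + (-108 - 128) = (-2 - 12/(-1))*324 + (-108 - 128) = (-2 - 12*(-1))*324 - 236 = (-2 + 12)*324 - 236 = 10*324 - 236 = 3240 - 236 = 3004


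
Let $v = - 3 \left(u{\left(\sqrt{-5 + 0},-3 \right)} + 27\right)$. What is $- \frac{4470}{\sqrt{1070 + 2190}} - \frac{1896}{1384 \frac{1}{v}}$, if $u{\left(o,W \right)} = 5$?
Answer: $\frac{22752}{173} - \frac{447 \sqrt{815}}{163} \approx 53.226$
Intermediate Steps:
$v = -96$ ($v = - 3 \left(5 + 27\right) = \left(-3\right) 32 = -96$)
$- \frac{4470}{\sqrt{1070 + 2190}} - \frac{1896}{1384 \frac{1}{v}} = - \frac{4470}{\sqrt{1070 + 2190}} - \frac{1896}{1384 \frac{1}{-96}} = - \frac{4470}{\sqrt{3260}} - \frac{1896}{1384 \left(- \frac{1}{96}\right)} = - \frac{4470}{2 \sqrt{815}} - \frac{1896}{- \frac{173}{12}} = - 4470 \frac{\sqrt{815}}{1630} - - \frac{22752}{173} = - \frac{447 \sqrt{815}}{163} + \frac{22752}{173} = \frac{22752}{173} - \frac{447 \sqrt{815}}{163}$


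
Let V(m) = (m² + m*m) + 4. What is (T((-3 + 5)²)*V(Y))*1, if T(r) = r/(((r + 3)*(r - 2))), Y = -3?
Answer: 44/7 ≈ 6.2857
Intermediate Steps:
V(m) = 4 + 2*m² (V(m) = (m² + m²) + 4 = 2*m² + 4 = 4 + 2*m²)
T(r) = r/((-2 + r)*(3 + r)) (T(r) = r/(((3 + r)*(-2 + r))) = r/(((-2 + r)*(3 + r))) = r*(1/((-2 + r)*(3 + r))) = r/((-2 + r)*(3 + r)))
(T((-3 + 5)²)*V(Y))*1 = (((-3 + 5)²/(-6 + (-3 + 5)² + ((-3 + 5)²)²))*(4 + 2*(-3)²))*1 = ((2²/(-6 + 2² + (2²)²))*(4 + 2*9))*1 = ((4/(-6 + 4 + 4²))*(4 + 18))*1 = ((4/(-6 + 4 + 16))*22)*1 = ((4/14)*22)*1 = ((4*(1/14))*22)*1 = ((2/7)*22)*1 = (44/7)*1 = 44/7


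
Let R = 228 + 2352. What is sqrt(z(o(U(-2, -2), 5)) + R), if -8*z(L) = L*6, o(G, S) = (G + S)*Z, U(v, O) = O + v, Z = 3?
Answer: sqrt(10311)/2 ≈ 50.772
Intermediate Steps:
o(G, S) = 3*G + 3*S (o(G, S) = (G + S)*3 = 3*G + 3*S)
z(L) = -3*L/4 (z(L) = -L*6/8 = -3*L/4)
R = 2580
sqrt(z(o(U(-2, -2), 5)) + R) = sqrt(-3*(3*(-2 - 2) + 3*5)/4 + 2580) = sqrt(-3*(3*(-4) + 15)/4 + 2580) = sqrt(-3*(-12 + 15)/4 + 2580) = sqrt(-3/4*3 + 2580) = sqrt(-9/4 + 2580) = sqrt(10311/4) = sqrt(10311)/2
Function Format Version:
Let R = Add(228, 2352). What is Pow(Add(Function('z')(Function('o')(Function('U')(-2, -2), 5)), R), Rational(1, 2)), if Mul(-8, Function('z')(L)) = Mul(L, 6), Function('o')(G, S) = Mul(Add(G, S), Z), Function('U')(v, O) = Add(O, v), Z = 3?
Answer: Mul(Rational(1, 2), Pow(10311, Rational(1, 2))) ≈ 50.772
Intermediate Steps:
Function('o')(G, S) = Add(Mul(3, G), Mul(3, S)) (Function('o')(G, S) = Mul(Add(G, S), 3) = Add(Mul(3, G), Mul(3, S)))
Function('z')(L) = Mul(Rational(-3, 4), L) (Function('z')(L) = Mul(Rational(-1, 8), Mul(L, 6)) = Mul(Rational(-1, 8), Mul(6, L)) = Mul(Rational(-3, 4), L))
R = 2580
Pow(Add(Function('z')(Function('o')(Function('U')(-2, -2), 5)), R), Rational(1, 2)) = Pow(Add(Mul(Rational(-3, 4), Add(Mul(3, Add(-2, -2)), Mul(3, 5))), 2580), Rational(1, 2)) = Pow(Add(Mul(Rational(-3, 4), Add(Mul(3, -4), 15)), 2580), Rational(1, 2)) = Pow(Add(Mul(Rational(-3, 4), Add(-12, 15)), 2580), Rational(1, 2)) = Pow(Add(Mul(Rational(-3, 4), 3), 2580), Rational(1, 2)) = Pow(Add(Rational(-9, 4), 2580), Rational(1, 2)) = Pow(Rational(10311, 4), Rational(1, 2)) = Mul(Rational(1, 2), Pow(10311, Rational(1, 2)))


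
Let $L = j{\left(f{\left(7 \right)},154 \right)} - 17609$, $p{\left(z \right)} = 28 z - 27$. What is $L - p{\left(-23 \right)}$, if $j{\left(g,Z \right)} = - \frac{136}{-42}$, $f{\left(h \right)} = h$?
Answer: $- \frac{355630}{21} \approx -16935.0$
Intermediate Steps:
$p{\left(z \right)} = -27 + 28 z$
$j{\left(g,Z \right)} = \frac{68}{21}$ ($j{\left(g,Z \right)} = \left(-136\right) \left(- \frac{1}{42}\right) = \frac{68}{21}$)
$L = - \frac{369721}{21}$ ($L = \frac{68}{21} - 17609 = - \frac{369721}{21} \approx -17606.0$)
$L - p{\left(-23 \right)} = - \frac{369721}{21} - \left(-27 + 28 \left(-23\right)\right) = - \frac{369721}{21} - \left(-27 - 644\right) = - \frac{369721}{21} - -671 = - \frac{369721}{21} + 671 = - \frac{355630}{21}$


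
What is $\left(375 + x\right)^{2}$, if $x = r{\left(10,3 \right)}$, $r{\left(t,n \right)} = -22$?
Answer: $124609$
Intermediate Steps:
$x = -22$
$\left(375 + x\right)^{2} = \left(375 - 22\right)^{2} = 353^{2} = 124609$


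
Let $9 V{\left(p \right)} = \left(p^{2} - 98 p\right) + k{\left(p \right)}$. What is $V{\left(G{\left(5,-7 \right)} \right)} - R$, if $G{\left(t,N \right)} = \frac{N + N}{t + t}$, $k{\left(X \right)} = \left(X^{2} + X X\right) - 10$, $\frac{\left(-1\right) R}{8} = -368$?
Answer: $- \frac{219691}{75} \approx -2929.2$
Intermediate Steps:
$R = 2944$ ($R = \left(-8\right) \left(-368\right) = 2944$)
$k{\left(X \right)} = -10 + 2 X^{2}$ ($k{\left(X \right)} = \left(X^{2} + X^{2}\right) - 10 = 2 X^{2} - 10 = -10 + 2 X^{2}$)
$G{\left(t,N \right)} = \frac{N}{t}$ ($G{\left(t,N \right)} = \frac{2 N}{2 t} = 2 N \frac{1}{2 t} = \frac{N}{t}$)
$V{\left(p \right)} = - \frac{10}{9} - \frac{98 p}{9} + \frac{p^{2}}{3}$ ($V{\left(p \right)} = \frac{\left(p^{2} - 98 p\right) + \left(-10 + 2 p^{2}\right)}{9} = \frac{-10 - 98 p + 3 p^{2}}{9} = - \frac{10}{9} - \frac{98 p}{9} + \frac{p^{2}}{3}$)
$V{\left(G{\left(5,-7 \right)} \right)} - R = \left(- \frac{10}{9} - \frac{98 \left(- \frac{7}{5}\right)}{9} + \frac{\left(- \frac{7}{5}\right)^{2}}{3}\right) - 2944 = \left(- \frac{10}{9} - \frac{98 \left(\left(-7\right) \frac{1}{5}\right)}{9} + \frac{\left(\left(-7\right) \frac{1}{5}\right)^{2}}{3}\right) - 2944 = \left(- \frac{10}{9} - - \frac{686}{45} + \frac{\left(- \frac{7}{5}\right)^{2}}{3}\right) - 2944 = \left(- \frac{10}{9} + \frac{686}{45} + \frac{1}{3} \cdot \frac{49}{25}\right) - 2944 = \left(- \frac{10}{9} + \frac{686}{45} + \frac{49}{75}\right) - 2944 = \frac{1109}{75} - 2944 = - \frac{219691}{75}$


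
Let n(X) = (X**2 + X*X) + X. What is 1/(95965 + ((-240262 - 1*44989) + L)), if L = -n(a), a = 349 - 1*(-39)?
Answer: -1/490762 ≈ -2.0376e-6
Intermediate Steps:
a = 388 (a = 349 + 39 = 388)
n(X) = X + 2*X**2 (n(X) = (X**2 + X**2) + X = 2*X**2 + X = X + 2*X**2)
L = -301476 (L = -388*(1 + 2*388) = -388*(1 + 776) = -388*777 = -1*301476 = -301476)
1/(95965 + ((-240262 - 1*44989) + L)) = 1/(95965 + ((-240262 - 1*44989) - 301476)) = 1/(95965 + ((-240262 - 44989) - 301476)) = 1/(95965 + (-285251 - 301476)) = 1/(95965 - 586727) = 1/(-490762) = -1/490762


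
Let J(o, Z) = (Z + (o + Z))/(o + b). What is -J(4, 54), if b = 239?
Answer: -112/243 ≈ -0.46091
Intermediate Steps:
J(o, Z) = (o + 2*Z)/(239 + o) (J(o, Z) = (Z + (o + Z))/(o + 239) = (Z + (Z + o))/(239 + o) = (o + 2*Z)/(239 + o))
-J(4, 54) = -(4 + 2*54)/(239 + 4) = -(4 + 108)/243 = -112/243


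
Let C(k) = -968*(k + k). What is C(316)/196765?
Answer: -611776/196765 ≈ -3.1092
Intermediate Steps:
C(k) = -1936*k
C(316)/196765 = -1936*316/196765 = -611776*1/196765 = -611776/196765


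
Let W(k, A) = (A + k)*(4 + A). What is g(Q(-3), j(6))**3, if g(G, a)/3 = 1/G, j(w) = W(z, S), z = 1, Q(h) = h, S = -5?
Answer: -1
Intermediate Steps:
W(k, A) = (4 + A)*(A + k)
j(w) = 4 (j(w) = (-5)**2 + 4*(-5) + 4*1 - 5*1 = 25 - 20 + 4 - 5 = 4)
g(G, a) = 3/G
g(Q(-3), j(6))**3 = (3/(-3))**3 = (3*(-1/3))**3 = (-1)**3 = -1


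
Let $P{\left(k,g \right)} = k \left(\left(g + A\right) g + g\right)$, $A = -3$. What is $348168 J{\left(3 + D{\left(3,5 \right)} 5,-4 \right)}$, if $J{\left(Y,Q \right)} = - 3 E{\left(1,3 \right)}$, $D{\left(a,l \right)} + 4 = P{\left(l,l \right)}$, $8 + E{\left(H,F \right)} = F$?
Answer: $5222520$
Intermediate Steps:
$P{\left(k,g \right)} = k \left(g + g \left(-3 + g\right)\right)$ ($P{\left(k,g \right)} = k \left(\left(g - 3\right) g + g\right) = k \left(\left(-3 + g\right) g + g\right) = k \left(g \left(-3 + g\right) + g\right) = k \left(g + g \left(-3 + g\right)\right)$)
$E{\left(H,F \right)} = -8 + F$
$D{\left(a,l \right)} = -4 + l^{2} \left(-2 + l\right)$ ($D{\left(a,l \right)} = -4 + l l \left(-2 + l\right) = -4 + l^{2} \left(-2 + l\right)$)
$J{\left(Y,Q \right)} = 15$ ($J{\left(Y,Q \right)} = - 3 \left(-8 + 3\right) = \left(-3\right) \left(-5\right) = 15$)
$348168 J{\left(3 + D{\left(3,5 \right)} 5,-4 \right)} = 348168 \cdot 15 = 5222520$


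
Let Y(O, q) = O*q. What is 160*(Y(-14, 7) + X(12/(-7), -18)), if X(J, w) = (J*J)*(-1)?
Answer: -791360/49 ≈ -16150.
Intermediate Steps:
X(J, w) = -J² (X(J, w) = J²*(-1) = -J²)
160*(Y(-14, 7) + X(12/(-7), -18)) = 160*(-14*7 - (12/(-7))²) = 160*(-98 - (12*(-⅐))²) = 160*(-98 - (-12/7)²) = 160*(-98 - 1*144/49) = 160*(-98 - 144/49) = 160*(-4946/49) = -791360/49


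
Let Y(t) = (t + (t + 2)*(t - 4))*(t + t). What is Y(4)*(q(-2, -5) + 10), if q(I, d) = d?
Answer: 160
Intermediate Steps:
Y(t) = 2*t*(t + (-4 + t)*(2 + t)) (Y(t) = (t + (2 + t)*(-4 + t))*(2*t) = (t + (-4 + t)*(2 + t))*(2*t) = 2*t*(t + (-4 + t)*(2 + t)))
Y(4)*(q(-2, -5) + 10) = (2*4*(-8 + 4² - 1*4))*(-5 + 10) = (2*4*(-8 + 16 - 4))*5 = (2*4*4)*5 = 32*5 = 160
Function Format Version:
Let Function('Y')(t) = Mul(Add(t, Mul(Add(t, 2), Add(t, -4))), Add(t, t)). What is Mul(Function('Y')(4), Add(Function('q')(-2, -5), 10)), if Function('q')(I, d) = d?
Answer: 160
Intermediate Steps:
Function('Y')(t) = Mul(2, t, Add(t, Mul(Add(-4, t), Add(2, t)))) (Function('Y')(t) = Mul(Add(t, Mul(Add(2, t), Add(-4, t))), Mul(2, t)) = Mul(Add(t, Mul(Add(-4, t), Add(2, t))), Mul(2, t)) = Mul(2, t, Add(t, Mul(Add(-4, t), Add(2, t)))))
Mul(Function('Y')(4), Add(Function('q')(-2, -5), 10)) = Mul(Mul(2, 4, Add(-8, Pow(4, 2), Mul(-1, 4))), Add(-5, 10)) = Mul(Mul(2, 4, Add(-8, 16, -4)), 5) = Mul(Mul(2, 4, 4), 5) = Mul(32, 5) = 160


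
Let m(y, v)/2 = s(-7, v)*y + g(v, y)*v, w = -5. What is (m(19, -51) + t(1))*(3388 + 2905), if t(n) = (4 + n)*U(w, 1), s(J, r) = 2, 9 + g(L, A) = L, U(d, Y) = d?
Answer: 38834103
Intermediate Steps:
g(L, A) = -9 + L
m(y, v) = 4*y + 2*v*(-9 + v) (m(y, v) = 2*(2*y + (-9 + v)*v) = 2*(2*y + v*(-9 + v)) = 4*y + 2*v*(-9 + v))
t(n) = -20 - 5*n (t(n) = (4 + n)*(-5) = -20 - 5*n)
(m(19, -51) + t(1))*(3388 + 2905) = ((4*19 + 2*(-51)*(-9 - 51)) + (-20 - 5*1))*(3388 + 2905) = ((76 + 2*(-51)*(-60)) + (-20 - 5))*6293 = ((76 + 6120) - 25)*6293 = (6196 - 25)*6293 = 6171*6293 = 38834103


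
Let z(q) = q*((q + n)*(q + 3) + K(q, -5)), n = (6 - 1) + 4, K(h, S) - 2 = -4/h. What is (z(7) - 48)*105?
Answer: 113610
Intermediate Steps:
K(h, S) = 2 - 4/h
n = 9 (n = 5 + 4 = 9)
z(q) = q*(2 - 4/q + (3 + q)*(9 + q)) (z(q) = q*((q + 9)*(q + 3) + (2 - 4/q)) = q*((9 + q)*(3 + q) + (2 - 4/q)) = q*((3 + q)*(9 + q) + (2 - 4/q)) = q*(2 - 4/q + (3 + q)*(9 + q)))
(z(7) - 48)*105 = ((-4 + 7*(29 + 7² + 12*7)) - 48)*105 = ((-4 + 7*(29 + 49 + 84)) - 48)*105 = ((-4 + 7*162) - 48)*105 = ((-4 + 1134) - 48)*105 = (1130 - 48)*105 = 1082*105 = 113610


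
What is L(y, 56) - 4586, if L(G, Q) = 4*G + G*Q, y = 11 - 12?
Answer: -4646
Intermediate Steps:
y = -1
L(y, 56) - 4586 = -(4 + 56) - 4586 = -1*60 - 4586 = -60 - 4586 = -4646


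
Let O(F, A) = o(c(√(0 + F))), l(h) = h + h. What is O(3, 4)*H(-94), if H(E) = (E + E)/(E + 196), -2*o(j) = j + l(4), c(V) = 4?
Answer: 188/17 ≈ 11.059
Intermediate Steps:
l(h) = 2*h
o(j) = -4 - j/2 (o(j) = -(j + 2*4)/2 = -(j + 8)/2 = -(8 + j)/2 = -4 - j/2)
O(F, A) = -6 (O(F, A) = -4 - ½*4 = -4 - 2 = -6)
H(E) = 2*E/(196 + E) (H(E) = (2*E)/(196 + E) = 2*E/(196 + E))
O(3, 4)*H(-94) = -12*(-94)/(196 - 94) = -12*(-94)/102 = -6*(-94/51) = 188/17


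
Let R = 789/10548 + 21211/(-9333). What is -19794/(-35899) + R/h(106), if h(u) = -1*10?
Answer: 3028173764441/3926731701240 ≈ 0.77117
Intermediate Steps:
h(u) = -10
R = -24041099/10938276 (R = 789*(1/10548) + 21211*(-1/9333) = 263/3516 - 21211/9333 = -24041099/10938276 ≈ -2.1979)
-19794/(-35899) + R/h(106) = -19794/(-35899) - 24041099/10938276/(-10) = -19794*(-1/35899) - 24041099/10938276*(-1/10) = 19794/35899 + 24041099/109382760 = 3028173764441/3926731701240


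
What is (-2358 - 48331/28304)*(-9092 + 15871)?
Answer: -452763735977/28304 ≈ -1.5996e+7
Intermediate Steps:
(-2358 - 48331/28304)*(-9092 + 15871) = (-2358 - 48331*1/28304)*6779 = (-2358 - 48331/28304)*6779 = -66789163/28304*6779 = -452763735977/28304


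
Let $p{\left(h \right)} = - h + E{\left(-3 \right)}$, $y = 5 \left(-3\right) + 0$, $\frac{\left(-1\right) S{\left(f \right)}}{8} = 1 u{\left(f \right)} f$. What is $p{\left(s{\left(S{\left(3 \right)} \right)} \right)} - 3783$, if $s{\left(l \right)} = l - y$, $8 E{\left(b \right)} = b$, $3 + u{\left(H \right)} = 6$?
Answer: $- \frac{29811}{8} \approx -3726.4$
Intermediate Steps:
$u{\left(H \right)} = 3$ ($u{\left(H \right)} = -3 + 6 = 3$)
$E{\left(b \right)} = \frac{b}{8}$
$S{\left(f \right)} = - 24 f$ ($S{\left(f \right)} = - 8 \cdot 1 \cdot 3 f = - 8 \cdot 3 f = - 24 f$)
$y = -15$ ($y = -15 + 0 = -15$)
$s{\left(l \right)} = 15 + l$ ($s{\left(l \right)} = l - -15 = l + 15 = 15 + l$)
$p{\left(h \right)} = - \frac{3}{8} - h$ ($p{\left(h \right)} = - h + \frac{1}{8} \left(-3\right) = - h - \frac{3}{8} = - \frac{3}{8} - h$)
$p{\left(s{\left(S{\left(3 \right)} \right)} \right)} - 3783 = \left(- \frac{3}{8} - \left(15 - 72\right)\right) - 3783 = \left(- \frac{3}{8} - -57\right) - 3783 = \left(- \frac{3}{8} + 57\right) - 3783 = \frac{453}{8} - 3783 = - \frac{29811}{8}$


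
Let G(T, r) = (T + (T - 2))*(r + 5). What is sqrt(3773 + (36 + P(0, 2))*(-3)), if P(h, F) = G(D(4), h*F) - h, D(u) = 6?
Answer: sqrt(3515) ≈ 59.287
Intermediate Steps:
G(T, r) = (-2 + 2*T)*(5 + r) (G(T, r) = (T + (-2 + T))*(5 + r) = (-2 + 2*T)*(5 + r))
P(h, F) = 50 - h + 10*F*h (P(h, F) = (-10 - 2*h*F + 10*6 + 2*6*(h*F)) - h = (-10 - 2*F*h + 60 + 2*6*(F*h)) - h = (-10 - 2*F*h + 60 + 12*F*h) - h = (50 + 10*F*h) - h = 50 - h + 10*F*h)
sqrt(3773 + (36 + P(0, 2))*(-3)) = sqrt(3773 + (36 + (50 - 1*0 + 10*2*0))*(-3)) = sqrt(3773 + (36 + (50 + 0 + 0))*(-3)) = sqrt(3773 + (36 + 50)*(-3)) = sqrt(3773 + 86*(-3)) = sqrt(3773 - 258) = sqrt(3515)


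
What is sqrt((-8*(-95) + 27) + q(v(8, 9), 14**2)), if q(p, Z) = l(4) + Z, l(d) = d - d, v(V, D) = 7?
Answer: sqrt(983) ≈ 31.353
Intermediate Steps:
l(d) = 0
q(p, Z) = Z (q(p, Z) = 0 + Z = Z)
sqrt((-8*(-95) + 27) + q(v(8, 9), 14**2)) = sqrt((-8*(-95) + 27) + 14**2) = sqrt((760 + 27) + 196) = sqrt(787 + 196) = sqrt(983)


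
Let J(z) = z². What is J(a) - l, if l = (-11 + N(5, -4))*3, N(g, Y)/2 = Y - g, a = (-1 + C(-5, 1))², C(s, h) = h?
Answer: 87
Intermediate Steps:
a = 0 (a = (-1 + 1)² = 0² = 0)
N(g, Y) = -2*g + 2*Y (N(g, Y) = 2*(Y - g) = -2*g + 2*Y)
l = -87 (l = (-11 + (-2*5 + 2*(-4)))*3 = (-11 + (-10 - 8))*3 = (-11 - 18)*3 = -29*3 = -87)
J(a) - l = 0² - 1*(-87) = 0 + 87 = 87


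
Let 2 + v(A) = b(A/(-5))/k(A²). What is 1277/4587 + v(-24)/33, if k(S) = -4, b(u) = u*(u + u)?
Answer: -5019/38225 ≈ -0.13130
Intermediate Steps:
b(u) = 2*u² (b(u) = u*(2*u) = 2*u²)
v(A) = -2 - A²/50 (v(A) = -2 + (2*(A/(-5))²)/(-4) = -2 + (2*(A*(-⅕))²)*(-¼) = -2 + (2*(-A/5)²)*(-¼) = -2 + (2*(A²/25))*(-¼) = -2 + (2*A²/25)*(-¼) = -2 - A²/50)
1277/4587 + v(-24)/33 = 1277/4587 + (-2 - 1/50*(-24)²)/33 = 1277*(1/4587) + (-2 - 1/50*576)*(1/33) = 1277/4587 + (-2 - 288/25)*(1/33) = 1277/4587 - 338/25*1/33 = 1277/4587 - 338/825 = -5019/38225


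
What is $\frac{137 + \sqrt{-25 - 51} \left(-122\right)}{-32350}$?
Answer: $- \frac{137}{32350} + \frac{122 i \sqrt{19}}{16175} \approx -0.0042349 + 0.032877 i$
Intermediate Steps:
$\frac{137 + \sqrt{-25 - 51} \left(-122\right)}{-32350} = \left(137 + \sqrt{-76} \left(-122\right)\right) \left(- \frac{1}{32350}\right) = \left(137 + 2 i \sqrt{19} \left(-122\right)\right) \left(- \frac{1}{32350}\right) = \left(137 - 244 i \sqrt{19}\right) \left(- \frac{1}{32350}\right) = - \frac{137}{32350} + \frac{122 i \sqrt{19}}{16175}$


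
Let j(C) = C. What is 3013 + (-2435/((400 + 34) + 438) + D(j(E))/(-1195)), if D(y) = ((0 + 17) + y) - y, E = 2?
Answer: 3136741871/1042040 ≈ 3010.2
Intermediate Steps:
D(y) = 17 (D(y) = (17 + y) - y = 17)
3013 + (-2435/((400 + 34) + 438) + D(j(E))/(-1195)) = 3013 + (-2435/((400 + 34) + 438) + 17/(-1195)) = 3013 + (-2435/(434 + 438) + 17*(-1/1195)) = 3013 + (-2435/872 - 17/1195) = 3013 - 2924649/1042040 = 3136741871/1042040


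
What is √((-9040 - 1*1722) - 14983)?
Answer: I*√25745 ≈ 160.45*I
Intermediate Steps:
√((-9040 - 1*1722) - 14983) = √((-9040 - 1722) - 14983) = √(-10762 - 14983) = √(-25745) = I*√25745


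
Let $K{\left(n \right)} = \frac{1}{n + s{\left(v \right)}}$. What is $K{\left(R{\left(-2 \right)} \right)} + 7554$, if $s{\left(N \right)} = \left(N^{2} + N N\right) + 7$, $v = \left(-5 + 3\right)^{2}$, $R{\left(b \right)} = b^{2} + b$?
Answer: $\frac{309715}{41} \approx 7554.0$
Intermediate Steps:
$R{\left(b \right)} = b + b^{2}$
$v = 4$ ($v = \left(-2\right)^{2} = 4$)
$s{\left(N \right)} = 7 + 2 N^{2}$ ($s{\left(N \right)} = \left(N^{2} + N^{2}\right) + 7 = 2 N^{2} + 7 = 7 + 2 N^{2}$)
$K{\left(n \right)} = \frac{1}{39 + n}$ ($K{\left(n \right)} = \frac{1}{n + \left(7 + 2 \cdot 4^{2}\right)} = \frac{1}{n + \left(7 + 2 \cdot 16\right)} = \frac{1}{n + \left(7 + 32\right)} = \frac{1}{n + 39} = \frac{1}{39 + n}$)
$K{\left(R{\left(-2 \right)} \right)} + 7554 = \frac{1}{39 - 2 \left(1 - 2\right)} + 7554 = \frac{1}{39 - -2} + 7554 = \frac{1}{39 + 2} + 7554 = \frac{1}{41} + 7554 = \frac{309715}{41}$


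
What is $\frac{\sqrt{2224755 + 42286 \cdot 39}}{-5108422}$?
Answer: $- \frac{\sqrt{3873909}}{5108422} \approx -0.00038529$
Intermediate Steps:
$\frac{\sqrt{2224755 + 42286 \cdot 39}}{-5108422} = \sqrt{2224755 + 1649154} \left(- \frac{1}{5108422}\right) = \sqrt{3873909} \left(- \frac{1}{5108422}\right) = - \frac{\sqrt{3873909}}{5108422}$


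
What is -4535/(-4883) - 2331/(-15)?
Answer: 3816766/24415 ≈ 156.33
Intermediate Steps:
-4535/(-4883) - 2331/(-15) = -4535*(-1/4883) - 2331*(-1/15) = 4535/4883 + 777/5 = 3816766/24415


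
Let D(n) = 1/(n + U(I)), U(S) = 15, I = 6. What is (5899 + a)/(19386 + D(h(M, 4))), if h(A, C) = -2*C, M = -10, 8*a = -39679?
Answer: 52591/1085624 ≈ 0.048443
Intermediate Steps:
a = -39679/8 (a = (1/8)*(-39679) = -39679/8 ≈ -4959.9)
D(n) = 1/(15 + n) (D(n) = 1/(n + 15) = 1/(15 + n))
(5899 + a)/(19386 + D(h(M, 4))) = (5899 - 39679/8)/(19386 + 1/(15 - 2*4)) = 7513/(8*(19386 + 1/(15 - 8))) = 7513/(8*(19386 + 1/7)) = 7513/(8*(135703/7)) = (7513/8)*(7/135703) = 52591/1085624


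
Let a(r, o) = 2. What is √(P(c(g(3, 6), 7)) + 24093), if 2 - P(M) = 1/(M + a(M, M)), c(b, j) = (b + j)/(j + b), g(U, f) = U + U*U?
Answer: 2*√54213/3 ≈ 155.22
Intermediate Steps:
g(U, f) = U + U²
c(b, j) = 1 (c(b, j) = (b + j)/(b + j) = 1)
P(M) = 2 - 1/(2 + M) (P(M) = 2 - 1/(M + 2) = 2 - 1/(2 + M))
√(P(c(g(3, 6), 7)) + 24093) = √((3 + 2*1)/(2 + 1) + 24093) = √((3 + 2)/3 + 24093) = √((⅓)*5 + 24093) = √(5/3 + 24093) = √(72284/3) = 2*√54213/3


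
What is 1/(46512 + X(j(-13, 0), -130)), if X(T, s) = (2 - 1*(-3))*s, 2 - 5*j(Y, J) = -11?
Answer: 1/45862 ≈ 2.1805e-5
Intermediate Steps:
j(Y, J) = 13/5 (j(Y, J) = ⅖ - ⅕*(-11) = ⅖ + 11/5 = 13/5)
X(T, s) = 5*s (X(T, s) = (2 + 3)*s = 5*s)
1/(46512 + X(j(-13, 0), -130)) = 1/(46512 + 5*(-130)) = 1/(46512 - 650) = 1/45862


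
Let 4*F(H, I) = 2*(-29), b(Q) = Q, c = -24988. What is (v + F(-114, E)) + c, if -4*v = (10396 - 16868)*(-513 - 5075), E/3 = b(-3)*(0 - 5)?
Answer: -18132773/2 ≈ -9.0664e+6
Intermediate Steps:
E = 45 (E = 3*(-3*(0 - 5)) = 3*(-3*(-5)) = 3*15 = 45)
v = -9041384 (v = -(10396 - 16868)*(-513 - 5075)/4 = -(-1618)*(-5588) = -1/4*36165536 = -9041384)
F(H, I) = -29/2 (F(H, I) = (2*(-29))/4 = (1/4)*(-58) = -29/2)
(v + F(-114, E)) + c = (-9041384 - 29/2) - 24988 = -18082797/2 - 24988 = -18132773/2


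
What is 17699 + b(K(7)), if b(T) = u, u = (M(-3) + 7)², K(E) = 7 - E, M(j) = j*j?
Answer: 17955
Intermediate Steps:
M(j) = j²
u = 256 (u = ((-3)² + 7)² = (9 + 7)² = 16² = 256)
b(T) = 256
17699 + b(K(7)) = 17699 + 256 = 17955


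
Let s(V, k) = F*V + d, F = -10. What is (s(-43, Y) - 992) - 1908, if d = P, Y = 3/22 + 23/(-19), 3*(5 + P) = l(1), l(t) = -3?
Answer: -2476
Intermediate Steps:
P = -6 (P = -5 + (⅓)*(-3) = -5 - 1 = -6)
Y = -449/418 (Y = 3*(1/22) + 23*(-1/19) = 3/22 - 23/19 = -449/418 ≈ -1.0742)
d = -6
s(V, k) = -6 - 10*V (s(V, k) = -10*V - 6 = -6 - 10*V)
(s(-43, Y) - 992) - 1908 = ((-6 - 10*(-43)) - 992) - 1908 = ((-6 + 430) - 992) - 1908 = (424 - 992) - 1908 = -568 - 1908 = -2476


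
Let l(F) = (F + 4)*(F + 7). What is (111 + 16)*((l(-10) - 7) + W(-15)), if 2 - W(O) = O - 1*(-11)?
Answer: 2159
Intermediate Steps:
l(F) = (4 + F)*(7 + F)
W(O) = -9 - O (W(O) = 2 - (O - 1*(-11)) = 2 - (O + 11) = 2 - (11 + O) = 2 + (-11 - O) = -9 - O)
(111 + 16)*((l(-10) - 7) + W(-15)) = (111 + 16)*(((28 + (-10)² + 11*(-10)) - 7) + (-9 - 1*(-15))) = 127*(((28 + 100 - 110) - 7) + (-9 + 15)) = 127*((18 - 7) + 6) = 127*(11 + 6) = 127*17 = 2159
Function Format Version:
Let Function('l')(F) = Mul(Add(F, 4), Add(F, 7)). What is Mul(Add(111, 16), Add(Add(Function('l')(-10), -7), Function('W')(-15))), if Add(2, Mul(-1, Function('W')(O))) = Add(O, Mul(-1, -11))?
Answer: 2159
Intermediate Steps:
Function('l')(F) = Mul(Add(4, F), Add(7, F))
Function('W')(O) = Add(-9, Mul(-1, O)) (Function('W')(O) = Add(2, Mul(-1, Add(O, Mul(-1, -11)))) = Add(2, Mul(-1, Add(O, 11))) = Add(2, Mul(-1, Add(11, O))) = Add(2, Add(-11, Mul(-1, O))) = Add(-9, Mul(-1, O)))
Mul(Add(111, 16), Add(Add(Function('l')(-10), -7), Function('W')(-15))) = Mul(Add(111, 16), Add(Add(Add(28, Pow(-10, 2), Mul(11, -10)), -7), Add(-9, Mul(-1, -15)))) = Mul(127, Add(Add(Add(28, 100, -110), -7), Add(-9, 15))) = Mul(127, Add(Add(18, -7), 6)) = Mul(127, Add(11, 6)) = Mul(127, 17) = 2159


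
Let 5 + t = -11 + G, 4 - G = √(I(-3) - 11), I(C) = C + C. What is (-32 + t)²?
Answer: (44 + I*√17)² ≈ 1919.0 + 362.83*I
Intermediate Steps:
I(C) = 2*C
G = 4 - I*√17 (G = 4 - √(2*(-3) - 11) = 4 - √(-6 - 11) = 4 - √(-17) = 4 - I*√17 ≈ 4.0 - 4.1231*I)
t = -12 - I*√17 (t = -5 + (-11 + (4 - I*√17)) = -5 + (-7 - I*√17) = -12 - I*√17 ≈ -12.0 - 4.1231*I)
(-32 + t)² = (-32 + (-12 - I*√17))² = (-44 - I*√17)²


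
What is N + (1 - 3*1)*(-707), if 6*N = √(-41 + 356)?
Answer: 1414 + √35/2 ≈ 1417.0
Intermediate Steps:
N = √35/2 (N = √(-41 + 356)/6 = √315/6 = (3*√35)/6 = √35/2 ≈ 2.9580)
N + (1 - 3*1)*(-707) = √35/2 + (1 - 3*1)*(-707) = √35/2 + (1 - 3)*(-707) = √35/2 - 2*(-707) = √35/2 + 1414 = 1414 + √35/2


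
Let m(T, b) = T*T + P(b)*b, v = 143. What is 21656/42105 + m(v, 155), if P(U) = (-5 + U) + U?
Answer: 2851540676/42105 ≈ 67725.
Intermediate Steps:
P(U) = -5 + 2*U
m(T, b) = T² + b*(-5 + 2*b) (m(T, b) = T*T + (-5 + 2*b)*b = T² + b*(-5 + 2*b))
21656/42105 + m(v, 155) = 21656/42105 + (143² + 155*(-5 + 2*155)) = 21656*(1/42105) + (20449 + 155*(-5 + 310)) = 21656/42105 + (20449 + 155*305) = 21656/42105 + (20449 + 47275) = 21656/42105 + 67724 = 2851540676/42105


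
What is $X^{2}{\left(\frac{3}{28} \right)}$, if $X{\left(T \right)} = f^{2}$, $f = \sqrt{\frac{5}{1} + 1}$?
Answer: $36$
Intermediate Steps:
$f = \sqrt{6}$ ($f = \sqrt{5 \cdot 1 + 1} = \sqrt{5 + 1} = \sqrt{6} \approx 2.4495$)
$X{\left(T \right)} = 6$ ($X{\left(T \right)} = \left(\sqrt{6}\right)^{2} = 6$)
$X^{2}{\left(\frac{3}{28} \right)} = 6^{2} = 36$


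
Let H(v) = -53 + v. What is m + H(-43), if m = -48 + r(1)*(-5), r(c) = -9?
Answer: -99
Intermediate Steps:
m = -3 (m = -48 - 9*(-5) = -48 + 45 = -3)
m + H(-43) = -3 + (-53 - 43) = -3 - 96 = -99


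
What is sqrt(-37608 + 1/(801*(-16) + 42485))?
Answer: I*sqrt(33104425460419)/29669 ≈ 193.93*I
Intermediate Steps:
sqrt(-37608 + 1/(801*(-16) + 42485)) = sqrt(-37608 + 1/(-12816 + 42485)) = sqrt(-37608 + 1/29669) = sqrt(-1115791751/29669) = I*sqrt(33104425460419)/29669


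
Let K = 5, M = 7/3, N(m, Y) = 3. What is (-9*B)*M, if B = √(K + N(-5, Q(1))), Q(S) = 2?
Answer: -42*√2 ≈ -59.397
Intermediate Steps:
M = 7/3 (M = 7*(⅓) = 7/3 ≈ 2.3333)
B = 2*√2 (B = √(5 + 3) = √8 = 2*√2 ≈ 2.8284)
(-9*B)*M = -18*√2*(7/3) = -42*√2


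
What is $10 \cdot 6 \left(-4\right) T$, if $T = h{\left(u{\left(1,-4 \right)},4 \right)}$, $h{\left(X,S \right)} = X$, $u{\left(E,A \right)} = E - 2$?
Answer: $240$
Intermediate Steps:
$u{\left(E,A \right)} = -2 + E$
$T = -1$ ($T = -2 + 1 = -1$)
$10 \cdot 6 \left(-4\right) T = 10 \cdot 6 \left(-4\right) \left(-1\right) = 60 \left(-4\right) \left(-1\right) = \left(-240\right) \left(-1\right) = 240$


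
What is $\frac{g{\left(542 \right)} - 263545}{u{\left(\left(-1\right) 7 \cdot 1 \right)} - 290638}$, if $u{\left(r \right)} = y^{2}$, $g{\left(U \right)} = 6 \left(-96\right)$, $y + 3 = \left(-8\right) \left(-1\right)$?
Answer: $\frac{264121}{290613} \approx 0.90884$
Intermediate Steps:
$y = 5$ ($y = -3 - -8 = -3 + 8 = 5$)
$g{\left(U \right)} = -576$
$u{\left(r \right)} = 25$ ($u{\left(r \right)} = 5^{2} = 25$)
$\frac{g{\left(542 \right)} - 263545}{u{\left(\left(-1\right) 7 \cdot 1 \right)} - 290638} = \frac{-576 - 263545}{25 - 290638} = - \frac{264121}{-290613} = \left(-264121\right) \left(- \frac{1}{290613}\right) = \frac{264121}{290613}$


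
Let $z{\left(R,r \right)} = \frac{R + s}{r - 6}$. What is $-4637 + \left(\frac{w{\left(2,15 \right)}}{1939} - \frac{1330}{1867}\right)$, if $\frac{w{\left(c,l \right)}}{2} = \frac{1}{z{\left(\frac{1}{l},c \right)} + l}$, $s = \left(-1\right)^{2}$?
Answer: $- \frac{3710378414061}{800044973} \approx -4637.7$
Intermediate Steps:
$s = 1$
$z{\left(R,r \right)} = \frac{1 + R}{-6 + r}$ ($z{\left(R,r \right)} = \frac{R + 1}{r - 6} = \frac{1 + R}{-6 + r}$)
$w{\left(c,l \right)} = \frac{2}{l + \frac{1 + \frac{1}{l}}{-6 + c}}$ ($w{\left(c,l \right)} = \frac{2}{\frac{1 + \frac{1}{l}}{-6 + c} + l} = \frac{2}{l + \frac{1 + \frac{1}{l}}{-6 + c}}$)
$-4637 + \left(\frac{w{\left(2,15 \right)}}{1939} - \frac{1330}{1867}\right) = -4637 - \left(\frac{1330}{1867} - \frac{2 \cdot 15 \frac{1}{1 + 15 + 15^{2} \left(-6 + 2\right)} \left(-6 + 2\right)}{1939}\right) = -4637 - \left(\frac{1330}{1867} - 2 \cdot 15 \frac{1}{1 + 15 + 225 \left(-4\right)} \left(-4\right) \frac{1}{1939}\right) = -4637 - \left(\frac{1330}{1867} - 2 \cdot 15 \frac{1}{1 + 15 - 900} \left(-4\right) \frac{1}{1939}\right) = -4637 - \left(\frac{1330}{1867} - 2 \cdot 15 \frac{1}{-884} \left(-4\right) \frac{1}{1939}\right) = -4637 - \left(\frac{1330}{1867} - 2 \cdot 15 \left(- \frac{1}{884}\right) \left(-4\right) \frac{1}{1939}\right) = -4637 + \left(\frac{30}{221} \cdot \frac{1}{1939} - \frac{1330}{1867}\right) = -4637 + \left(\frac{30}{428519} - \frac{1330}{1867}\right) = -4637 - \frac{569874260}{800044973} = - \frac{3710378414061}{800044973}$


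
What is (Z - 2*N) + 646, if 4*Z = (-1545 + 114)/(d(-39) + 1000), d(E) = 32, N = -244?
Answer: 1559907/1376 ≈ 1133.7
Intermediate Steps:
Z = -477/1376 (Z = ((-1545 + 114)/(32 + 1000))/4 = (-1431/1032)/4 = (-1431*1/1032)/4 = (1/4)*(-477/344) = -477/1376 ≈ -0.34666)
(Z - 2*N) + 646 = (-477/1376 - 2*(-244)) + 646 = (-477/1376 + 488) + 646 = 671011/1376 + 646 = 1559907/1376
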